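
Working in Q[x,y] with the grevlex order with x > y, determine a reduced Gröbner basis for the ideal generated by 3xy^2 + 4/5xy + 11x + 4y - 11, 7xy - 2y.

G = {x^2 - 9/7x + 2/7, xy - 2/7y, y^2 + 77/6x + 74/15y - 77/6}

f_1 = 3xy^2 + 4/5xy + 11x + 4y - 11, LT = xy^2.
f_2 = 7xy - 2y, LT = xy.

S(f_1,f_2): lcm = xy^2. S = 4/15xy + 2/7y^2 + 11/3x + 4/3y - 11/3.
  leading term xy: subtract (4/105)·f_2 from 4/15xy + 2/7y^2 + 11/3x + 4/3y - 11/3 → 2/7y^2 + 11/3x + 148/105y - 11/3
  leading term y^2: no divisor's leading term divides it; move 2/7y^2 to the remainder.
  leading term x: no divisor's leading term divides it; move 11/3x to the remainder.
  leading term y: no divisor's leading term divides it; move 148/105y to the remainder.
  leading term 1: no divisor's leading term divides it; move -11/3 to the remainder.
  remainder 2/7y^2 + 11/3x + 148/105y - 11/3 ≠ 0; add g_3 = 2/7y^2 + 11/3x + 148/105y - 11/3 to the basis.

S(f_1,g_3): lcm = xy^2. S = -77/6x^2 - 14/3xy + 33/2x + 4/3y - 11/3.
  leading term x^2: no divisor's leading term divides it; move -77/6x^2 to the remainder.
  leading term xy: subtract (-2/3)·f_2 from -14/3xy + 33/2x + 4/3y - 11/3 → 33/2x - 11/3
  leading term x: no divisor's leading term divides it; move 33/2x to the remainder.
  leading term 1: no divisor's leading term divides it; move -11/3 to the remainder.
  remainder -77/6x^2 + 33/2x - 11/3 ≠ 0; add g_4 = -77/6x^2 + 33/2x - 11/3 to the basis.

S(f_2,g_3): lcm = xy^2. S = -77/6x^2 - 74/15xy - 2/7y^2 + 77/6x.
  leading term x^2: subtract (1)·g_4 from -77/6x^2 - 74/15xy - 2/7y^2 + 77/6x → -74/15xy - 2/7y^2 - 11/3x + 11/3
  leading term xy: subtract (-74/105)·f_2 from -74/15xy - 2/7y^2 - 11/3x + 11/3 → -2/7y^2 - 11/3x - 148/105y + 11/3
  leading term y^2: subtract (-1)·g_3 from -2/7y^2 - 11/3x - 148/105y + 11/3 → 0
  remainder 0.

S(f_1,g_4): lcm = x^2y^2. S = 4/15x^2y + 9/7xy^2 + 11/3x^2 + 4/3xy - 2/7y^2 - 11/3x.
  leading term x^2y: subtract (4/105x)·f_2 from 4/15x^2y + 9/7xy^2 + 11/3x^2 + 4/3xy - 2/7y^2 - 11/3x → 9/7xy^2 + 11/3x^2 + 148/105xy - 2/7y^2 - 11/3x
  leading term xy^2: subtract (3/7)·f_1 from 9/7xy^2 + 11/3x^2 + 148/105xy - 2/7y^2 - 11/3x → 11/3x^2 + 16/15xy - 2/7y^2 - 176/21x - 12/7y + 33/7
  leading term x^2: subtract (-2/7)·g_4 from 11/3x^2 + 16/15xy - 2/7y^2 - 176/21x - 12/7y + 33/7 → 16/15xy - 2/7y^2 - 11/3x - 12/7y + 11/3
  leading term xy: subtract (16/105)·f_2 from 16/15xy - 2/7y^2 - 11/3x - 12/7y + 11/3 → -2/7y^2 - 11/3x - 148/105y + 11/3
  leading term y^2: subtract (-1)·g_3 from -2/7y^2 - 11/3x - 148/105y + 11/3 → 0
  remainder 0.

S(f_2,g_4): lcm = x^2y. S = xy - 2/7y.
  leading term xy: subtract (1/7)·f_2 from xy - 2/7y → 0
  remainder 0.

S(g_3,g_4): leading monomials are coprime, so the S-polynomial reduces to 0 (Buchberger's first criterion).
Every S-polynomial of the final basis reduces to 0, so we have a Gröbner basis.
Inter-reduce: drop elements whose leading term is divisible by another's, tail-reduce, and make monic.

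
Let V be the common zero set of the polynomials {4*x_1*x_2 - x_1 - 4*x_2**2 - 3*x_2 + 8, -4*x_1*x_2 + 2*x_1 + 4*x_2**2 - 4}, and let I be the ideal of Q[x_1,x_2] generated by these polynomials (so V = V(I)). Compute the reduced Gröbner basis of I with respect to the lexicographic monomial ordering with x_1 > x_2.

G = {x_1 - 3*x_2 + 4, x_2**2 - 11/4*x_2 + 3/2}

f_1 = 4*x_1*x_2 - x_1 - 4*x_2**2 - 3*x_2 + 8, LT = x_1*x_2.
f_2 = -4*x_1*x_2 + 2*x_1 + 4*x_2**2 - 4, LT = x_1*x_2.

S(f_1,f_2): lcm = x_1*x_2. S = 1/4*x_1 - 3/4*x_2 + 1.
  leading term x_1: no divisor's leading term divides it; move 1/4*x_1 to the remainder.
  leading term x_2: no divisor's leading term divides it; move -3/4*x_2 to the remainder.
  leading term 1: no divisor's leading term divides it; move 1 to the remainder.
  remainder 1/4*x_1 - 3/4*x_2 + 1 ≠ 0; add g_3 = 1/4*x_1 - 3/4*x_2 + 1 to the basis.

S(f_1,g_3): lcm = x_1*x_2. S = -1/4*x_1 + 2*x_2**2 - 19/4*x_2 + 2.
  leading term x_1: subtract (-1)·g_3 from -1/4*x_1 + 2*x_2**2 - 19/4*x_2 + 2 → 2*x_2**2 - 11/2*x_2 + 3
  leading term x_2**2: no divisor's leading term divides it; move 2*x_2**2 to the remainder.
  leading term x_2: no divisor's leading term divides it; move -11/2*x_2 to the remainder.
  leading term 1: no divisor's leading term divides it; move 3 to the remainder.
  remainder 2*x_2**2 - 11/2*x_2 + 3 ≠ 0; add g_4 = 2*x_2**2 - 11/2*x_2 + 3 to the basis.

S(f_2,g_3): lcm = x_1*x_2. S = -1/2*x_1 + 2*x_2**2 - 4*x_2 + 1.
  leading term x_1: subtract (-2)·g_3 from -1/2*x_1 + 2*x_2**2 - 4*x_2 + 1 → 2*x_2**2 - 11/2*x_2 + 3
  leading term x_2**2: subtract (1)·g_4 from 2*x_2**2 - 11/2*x_2 + 3 → 0
  remainder 0.

S(f_1,g_4): lcm = x_1*x_2**2. S = 5/2*x_1*x_2 - 3/2*x_1 - x_2**3 - 3/4*x_2**2 + 2*x_2.
  leading term x_1*x_2: subtract (5/8)·f_1 from 5/2*x_1*x_2 - 3/2*x_1 - x_2**3 - 3/4*x_2**2 + 2*x_2 → -7/8*x_1 - x_2**3 + 7/4*x_2**2 + 31/8*x_2 - 5
  leading term x_1: subtract (-7/2)·g_3 from -7/8*x_1 - x_2**3 + 7/4*x_2**2 + 31/8*x_2 - 5 → -x_2**3 + 7/4*x_2**2 + 5/4*x_2 - 3/2
  leading term x_2**3: subtract (-1/2*x_2)·g_4 from -x_2**3 + 7/4*x_2**2 + 5/4*x_2 - 3/2 → -x_2**2 + 11/4*x_2 - 3/2
  leading term x_2**2: subtract (-1/2)·g_4 from -x_2**2 + 11/4*x_2 - 3/2 → 0
  remainder 0.

S(f_2,g_4): lcm = x_1*x_2**2. S = 9/4*x_1*x_2 - 3/2*x_1 - x_2**3 + x_2.
  leading term x_1*x_2: subtract (9/16)·f_1 from 9/4*x_1*x_2 - 3/2*x_1 - x_2**3 + x_2 → -15/16*x_1 - x_2**3 + 9/4*x_2**2 + 43/16*x_2 - 9/2
  leading term x_1: subtract (-15/4)·g_3 from -15/16*x_1 - x_2**3 + 9/4*x_2**2 + 43/16*x_2 - 9/2 → -x_2**3 + 9/4*x_2**2 - 1/8*x_2 - 3/4
  leading term x_2**3: subtract (-1/2*x_2)·g_4 from -x_2**3 + 9/4*x_2**2 - 1/8*x_2 - 3/4 → -1/2*x_2**2 + 11/8*x_2 - 3/4
  leading term x_2**2: subtract (-1/4)·g_4 from -1/2*x_2**2 + 11/8*x_2 - 3/4 → 0
  remainder 0.

S(g_3,g_4): leading monomials are coprime, so the S-polynomial reduces to 0 (Buchberger's first criterion).
Every S-polynomial of the final basis reduces to 0, so we have a Gröbner basis.
Inter-reduce: drop elements whose leading term is divisible by another's, tail-reduce, and make monic.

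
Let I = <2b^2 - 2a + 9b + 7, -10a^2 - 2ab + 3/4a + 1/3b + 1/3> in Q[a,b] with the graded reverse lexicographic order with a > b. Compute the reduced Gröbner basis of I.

G = {a^2 + 1/5ab - 3/40a - 1/30b - 1/30, b^2 - a + 9/2b + 7/2}

Buchberger's algorithm terminates because the ascending chain of leading-term ideals stabilizes.

f_1 = 2b^2 - 2a + 9b + 7, LT = b^2.
f_2 = -10a^2 - 2ab + 3/4a + 1/3b + 1/3, LT = a^2.

The S-polynomials (S(f_1,f_2)) all reduce to 0 modulo the current basis, so we have a Gröbner basis.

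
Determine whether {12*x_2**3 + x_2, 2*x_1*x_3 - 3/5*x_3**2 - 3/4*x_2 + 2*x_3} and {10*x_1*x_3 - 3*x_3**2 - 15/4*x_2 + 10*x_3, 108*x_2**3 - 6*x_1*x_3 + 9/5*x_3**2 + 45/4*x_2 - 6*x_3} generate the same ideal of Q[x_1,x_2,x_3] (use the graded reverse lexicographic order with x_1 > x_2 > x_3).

Yes, the ideals are equal.

Two ideals are equal iff their reduced Gröbner bases coincide (the reduced basis is unique for a fixed ordering).
Buchberger on the first generating set:
f_1 = 12*x_2**3 + x_2, LT = x_2**3.
f_2 = 2*x_1*x_3 - 3/5*x_3**2 - 3/4*x_2 + 2*x_3, LT = x_1*x_3.

The S-polynomials (S(f_1,f_2)) all reduce to 0 modulo the current basis, so we have a Gröbner basis.
Inter-reduce: drop elements whose leading term is divisible by another's, tail-reduce, and make monic.
Reduced Gröbner basis: {x_2**3 + 1/12*x_2, x_1*x_3 - 3/10*x_3**2 - 3/8*x_2 + x_3}.

Buchberger on the second generating set:
h_1 = 10*x_1*x_3 - 3*x_3**2 - 15/4*x_2 + 10*x_3, LT = x_1*x_3.
h_2 = 108*x_2**3 - 6*x_1*x_3 + 9/5*x_3**2 + 45/4*x_2 - 6*x_3, LT = x_2**3.

The S-polynomials (S(h_1,h_2)) all reduce to 0 modulo the current basis, so we have a Gröbner basis.
Inter-reduce: drop elements whose leading term is divisible by another's, tail-reduce, and make monic.
Reduced Gröbner basis: {x_2**3 + 1/12*x_2, x_1*x_3 - 3/10*x_3**2 - 3/8*x_2 + x_3}.

The two bases agree; hence the ideals are identical.
The same test decides containment: I ⊆ J iff every generator of I reduces to 0 modulo a Gröbner basis of J.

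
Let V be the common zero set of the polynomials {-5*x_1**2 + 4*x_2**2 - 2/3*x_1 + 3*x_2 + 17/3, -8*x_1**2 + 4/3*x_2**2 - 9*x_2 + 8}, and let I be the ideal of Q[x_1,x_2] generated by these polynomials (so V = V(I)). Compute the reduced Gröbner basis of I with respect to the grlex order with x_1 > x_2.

f_1 = -5*x_1**2 + 4*x_2**2 - 2/3*x_1 + 3*x_2 + 17/3, LT = x_1**2.
f_2 = -8*x_1**2 + 4/3*x_2**2 - 9*x_2 + 8, LT = x_1**2.

S(f_1,f_2): lcm = x_1**2. S = -19/30*x_2**2 + 2/15*x_1 - 69/40*x_2 - 2/15.
  reduce S modulo (f_1, f_2):
  remainder -19/30*x_2**2 + 2/15*x_1 - 69/40*x_2 - 2/15 ≠ 0; add g_3 = -19/30*x_2**2 + 2/15*x_1 - 69/40*x_2 - 2/15 to the basis.

The other S-polynomials (S(f_1,g_3), S(f_2,g_3)) all reduce to 0 modulo the current basis, so we have a Gröbner basis.
Inter-reduce: drop elements whose leading term is divisible by another's, tail-reduce, and make monic.

G = {x_1**2 - 2/57*x_1 + 30/19*x_2 - 55/57, x_2**2 - 4/19*x_1 + 207/76*x_2 + 4/19}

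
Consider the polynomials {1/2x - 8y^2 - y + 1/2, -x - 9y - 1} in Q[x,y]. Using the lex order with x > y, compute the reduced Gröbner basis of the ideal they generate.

G = {x + 9y + 1, y^2 + 11/16y}

f_1 = 1/2x - 8y^2 - y + 1/2, LT = x.
f_2 = -x - 9y - 1, LT = x.

S(f_1,f_2): lcm = x. S = -16y^2 - 11y.
  leading term y^2: no divisor's leading term divides it; move -16y^2 to the remainder.
  leading term y: no divisor's leading term divides it; move -11y to the remainder.
  remainder -16y^2 - 11y ≠ 0; add g_3 = -16y^2 - 11y to the basis.

The other S-polynomials (S(f_1,g_3), S(f_2,g_3)) all reduce to 0 modulo the current basis, so we have a Gröbner basis.
Inter-reduce: drop elements whose leading term is divisible by another's, tail-reduce, and make monic.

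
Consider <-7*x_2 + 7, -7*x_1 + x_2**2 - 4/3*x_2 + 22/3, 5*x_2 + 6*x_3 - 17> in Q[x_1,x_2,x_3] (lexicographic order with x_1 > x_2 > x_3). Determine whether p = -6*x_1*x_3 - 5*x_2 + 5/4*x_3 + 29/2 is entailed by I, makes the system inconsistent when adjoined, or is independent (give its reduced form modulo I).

-6*x_1*x_3 - 5*x_2 + 5/4*x_3 + 29/2 lies in I (it reduces to 0).

First compute the reduced Gröbner basis of I by Buchberger's algorithm.
f_1 = -7*x_2 + 7, LT = x_2.
f_2 = -7*x_1 + x_2**2 - 4/3*x_2 + 22/3, LT = x_1.
f_3 = 5*x_2 + 6*x_3 - 17, LT = x_2.

S(f_1,f_3): lcm = x_2. S = -6/5*x_3 + 12/5.
  leading term x_3: no divisor's leading term divides it; move -6/5*x_3 to the remainder.
  leading term 1: no divisor's leading term divides it; move 12/5 to the remainder.
  remainder -6/5*x_3 + 12/5 ≠ 0; add h_4 = -6/5*x_3 + 12/5 to the basis.

The other S-polynomials (S(f_1,f_2), S(f_2,f_3), S(f_1,h_4), S(f_2,h_4), S(f_3,h_4)) all reduce to 0 modulo the current basis, so we have a Gröbner basis.
Inter-reduce: drop elements whose leading term is divisible by another's, tail-reduce, and make monic.
Reduced Gröbner basis: {x_1 - 1, x_2 - 1, x_3 - 2}.
Label its elements g_1 = x_1 - 1, g_2 = x_2 - 1, g_3 = x_3 - 2.

Reduce p = -6*x_1*x_3 - 5*x_2 + 5/4*x_3 + 29/2 modulo G:
  leading term x_1*x_3: subtract (-6*x_3)·g_1 from -6*x_1*x_3 - 5*x_2 + 5/4*x_3 + 29/2 → -5*x_2 - 19/4*x_3 + 29/2
  leading term x_2: subtract (-5)·g_2 from -5*x_2 - 19/4*x_3 + 29/2 → -19/4*x_3 + 19/2
  leading term x_3: subtract (-19/4)·g_3 from -19/4*x_3 + 19/2 → 0
  normal form = 0.
Since the normal form is 0, p ∈ I.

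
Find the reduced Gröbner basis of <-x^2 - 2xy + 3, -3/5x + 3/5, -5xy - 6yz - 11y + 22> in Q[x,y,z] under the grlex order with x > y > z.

This is the nonlinear analogue of row-reducing a linear system.

f_1 = -x^2 - 2xy + 3, LT = x^2.
f_2 = -3/5x + 3/5, LT = x.
f_3 = -5xy - 6yz - 11y + 22, LT = xy.

S(f_1,f_2): lcm = x^2. S = 2xy + x - 3.
  leading term xy: subtract (-10/3y)·f_2 from 2xy + x - 3 → x + 2y - 3
  leading term x: subtract (-5/3)·f_2 from x + 2y - 3 → 2y - 2
  leading term y: no divisor's leading term divides it; move 2y to the remainder.
  leading term 1: no divisor's leading term divides it; move -2 to the remainder.
  remainder 2y - 2 ≠ 0; add g_4 = 2y - 2 to the basis.

S(f_1,f_3): lcm = x^2y. S = 2xy^2 - 6/5xyz - 11/5xy + 22/5x - 3y.
  leading term xy^2: subtract (-10/3y^2)·f_2 from 2xy^2 - 6/5xyz - 11/5xy + 22/5x - 3y → -6/5xyz - 11/5xy + 2y^2 + 22/5x - 3y
  leading term xyz: subtract (2yz)·f_2 from -6/5xyz - 11/5xy + 2y^2 + 22/5x - 3y → -11/5xy + 2y^2 - 6/5yz + 22/5x - 3y
  leading term xy: subtract (11/3y)·f_2 from -11/5xy + 2y^2 - 6/5yz + 22/5x - 3y → 2y^2 - 6/5yz + 22/5x - 26/5y
  leading term y^2: subtract (y)·g_4 from 2y^2 - 6/5yz + 22/5x - 26/5y → -6/5yz + 22/5x - 16/5y
  leading term yz: subtract (-3/5z)·g_4 from -6/5yz + 22/5x - 16/5y → 22/5x - 16/5y - 6/5z
  leading term x: subtract (-22/3)·f_2 from 22/5x - 16/5y - 6/5z → -16/5y - 6/5z + 22/5
  leading term y: subtract (-8/5)·g_4 from -16/5y - 6/5z + 22/5 → -6/5z + 6/5
  leading term z: no divisor's leading term divides it; move -6/5z to the remainder.
  leading term 1: no divisor's leading term divides it; move 6/5 to the remainder.
  remainder -6/5z + 6/5 ≠ 0; add g_5 = -6/5z + 6/5 to the basis.

S(f_2,f_3): lcm = xy. S = -6/5yz - 16/5y + 22/5.
  leading term yz: subtract (-3/5z)·g_4 from -6/5yz - 16/5y + 22/5 → -16/5y - 6/5z + 22/5
  leading term y: subtract (-8/5)·g_4 from -16/5y - 6/5z + 22/5 → -6/5z + 6/5
  leading term z: subtract (1)·g_5 from -6/5z + 6/5 → 0
  remainder 0.

S(f_1,g_4): leading monomials are coprime, so the S-polynomial reduces to 0 (Buchberger's first criterion).
S(f_2,g_4): leading monomials are coprime, so the S-polynomial reduces to 0 (Buchberger's first criterion).
S(f_3,g_4): lcm = xy. S = 6/5yz + x + 11/5y - 22/5.
  leading term yz: subtract (3/5z)·g_4 from 6/5yz + x + 11/5y - 22/5 → x + 11/5y + 6/5z - 22/5
  leading term x: subtract (-5/3)·f_2 from x + 11/5y + 6/5z - 22/5 → 11/5y + 6/5z - 17/5
  leading term y: subtract (11/10)·g_4 from 11/5y + 6/5z - 17/5 → 6/5z - 6/5
  leading term z: subtract (-1)·g_5 from 6/5z - 6/5 → 0
  remainder 0.

S(f_1,g_5): leading monomials are coprime, so the S-polynomial reduces to 0 (Buchberger's first criterion).
S(f_2,g_5): leading monomials are coprime, so the S-polynomial reduces to 0 (Buchberger's first criterion).
S(f_3,g_5): leading monomials are coprime, so the S-polynomial reduces to 0 (Buchberger's first criterion).
S(g_4,g_5): leading monomials are coprime, so the S-polynomial reduces to 0 (Buchberger's first criterion).
Every S-polynomial of the final basis reduces to 0, so we have a Gröbner basis.
Inter-reduce: drop elements whose leading term is divisible by another's, tail-reduce, and make monic.

G = {x - 1, y - 1, z - 1}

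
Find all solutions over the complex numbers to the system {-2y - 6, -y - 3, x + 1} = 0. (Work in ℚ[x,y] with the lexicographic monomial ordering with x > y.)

{(-1, -3)}

Compute a lex Gröbner basis by Buchberger's algorithm.
f_1 = -2y - 6, LT = y.
f_2 = -y - 3, LT = y.
f_3 = x + 1, LT = x.

The S-polynomials (S(f_1,f_2), S(f_1,f_3), S(f_2,f_3)) all reduce to 0 modulo the current basis, so we have a Gröbner basis.
Inter-reduce: drop elements whose leading term is divisible by another's, tail-reduce, and make monic.
Reduced Gröbner basis: {x + 1, y + 3}.

Elimination: the polynomial y + 3 lies in the elimination ideal for y, so y ∈ {-3}. For each such y, the remaining basis elements (now univariate) give the rest of the solution.
  y = -3: the earlier basis element becomes x + 1 = 0, giving x = -1 — point (-1, -3).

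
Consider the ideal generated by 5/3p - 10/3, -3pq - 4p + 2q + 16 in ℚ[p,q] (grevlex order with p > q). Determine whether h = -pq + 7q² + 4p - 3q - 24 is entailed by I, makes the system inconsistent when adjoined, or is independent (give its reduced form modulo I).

Adjoining -pq + 7q² + 4p - 3q - 24 makes the ideal the whole ring: the system is inconsistent.

First compute the reduced Gröbner basis of I by Buchberger's algorithm.
f_1 = 5/3p - 10/3, LT = p.
f_2 = -3pq - 4p + 2q + 16, LT = pq.

S(f_1,f_2): lcm = pq. S = -4/3p - 4/3q + 16/3.
  leading term p: subtract (-⅘)·f_1 from -4/3p - 4/3q + 16/3 → -4/3q + 8/3
  leading term q: no divisor's leading term divides it; move -4/3q to the remainder.
  leading term 1: no divisor's leading term divides it; move 8/3 to the remainder.
  remainder -4/3q + 8/3 ≠ 0; add k_3 = -4/3q + 8/3 to the basis.

The other S-polynomials (S(f_1,k_3), S(f_2,k_3)) all reduce to 0 modulo the current basis, so we have a Gröbner basis.
Inter-reduce: drop elements whose leading term is divisible by another's, tail-reduce, and make monic.
Reduced Gröbner basis: {p - 2, q - 2}.
Label its elements g_1 = p - 2, g_2 = q - 2.

Reduce h = -pq + 7q² + 4p - 3q - 24 modulo G:
  leading term pq: subtract (-q)·g_1 from -pq + 7q² + 4p - 3q - 24 → 7q² + 4p - 5q - 24
  leading term q²: subtract (7q)·g_2 from 7q² + 4p - 5q - 24 → 4p + 9q - 24
  leading term p: subtract (4)·g_1 from 4p + 9q - 24 → 9q - 16
  leading term q: subtract (9)·g_2 from 9q - 16 → 2
  leading term 1: no divisor's leading term divides it; move 2 to the remainder.
  normal form = 2.
The normal form is nonzero, so h ∉ I. Since h minus its normal form lies in I, I + (h) = I + (r) where r = 2; decide whether this ideal is the whole ring.
Here r = 2 is a nonzero constant, hence a unit: 1 ∈ I + (h), the Gröbner basis of I + (h) is {1}, and the enlarged system has no common solution — adjoining h is inconsistent.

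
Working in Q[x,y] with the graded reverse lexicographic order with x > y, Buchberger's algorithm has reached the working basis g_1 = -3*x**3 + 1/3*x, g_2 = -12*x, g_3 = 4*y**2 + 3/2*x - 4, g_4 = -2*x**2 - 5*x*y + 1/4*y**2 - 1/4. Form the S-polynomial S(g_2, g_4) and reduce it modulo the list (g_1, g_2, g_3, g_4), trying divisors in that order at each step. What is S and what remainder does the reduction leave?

S(g_2, g_4) = -5/2*x*y + 1/8*y**2 - 1/8; remainder on division = 0.

lcm(LM(g_2), LM(g_4)) = x**2.
S = (lcm/LT(g_2))·g_2 − (lcm/LT(g_4))·g_4 = -5/2*x*y + 1/8*y**2 - 1/8.
Reduce S modulo (g_1, g_2, g_3, g_4) in that order:
  leading term x*y: subtract (5/24*y)·g_2 from -5/2*x*y + 1/8*y**2 - 1/8 → 1/8*y**2 - 1/8
  leading term y**2: subtract (1/32)·g_3 from 1/8*y**2 - 1/8 → -3/64*x
  leading term x: subtract (1/256)·g_2 from -3/64*x → 0
The remainder is 0, so this S-polynomial contributes no new basis element.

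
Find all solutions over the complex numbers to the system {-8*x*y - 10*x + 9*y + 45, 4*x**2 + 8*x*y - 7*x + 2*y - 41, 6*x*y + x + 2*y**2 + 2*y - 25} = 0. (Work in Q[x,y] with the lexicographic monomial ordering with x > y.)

Compute a lex Gröbner basis by Buchberger's algorithm.
f_1 = -8*x*y - 10*x + 9*y + 45, LT = x*y.
f_2 = 4*x**2 + 8*x*y - 7*x + 2*y - 41, LT = x**2.
f_3 = 6*x*y + x + 2*y**2 + 2*y - 25, LT = x*y.

S(f_1,f_2): lcm = x**2*y. S = 5/4*x**2 - 2*x*y**2 + 5/8*x*y - 45/8*x - 1/2*y**2 + 41/4*y.
  reduce S modulo (f_1, f_2, f_3):
  remainder -135/32*x - 11/4*y**2 - 59/64*y + 1045/64 ≠ 0; add h_4 = -135/32*x - 11/4*y**2 - 59/64*y + 1045/64 to the basis.

S(f_1,f_3): lcm = x*y. S = 13/12*x - 1/3*y**2 - 35/24*y - 35/24.
  reduce S modulo (f_1, f_2, f_3, h_4):
  remainder -421/405*y**2 - 1373/810*y + 443/162 ≠ 0; add h_5 = -421/405*y**2 - 1373/810*y + 443/162 to the basis.

S(f_2,f_3): lcm = x**2*y. S = -1/6*x**2 + 5/3*x*y**2 - 25/12*x*y + 25/6*x + 1/2*y**2 - 41/4*y.
  reduce S modulo (f_1, f_2, f_3, h_4, h_5):
  remainder -16759/10104*y + 16759/10104 ≠ 0; add h_6 = -16759/10104*y + 16759/10104 to the basis.

The other S-polynomials (S(f_1,h_4), S(f_2,h_4), S(f_3,h_4), S(f_1,h_5), S(f_2,h_5), S(f_3,h_5), S(h_4,h_5), S(f_1,h_6), S(f_2,h_6), S(f_3,h_6), S(h_4,h_6), S(h_5,h_6)) all reduce to 0 modulo the current basis, so we have a Gröbner basis.
Inter-reduce: drop elements whose leading term is divisible by another's, tail-reduce, and make monic.
Reduced Gröbner basis: {x - 3, y - 1}.

A lex Gröbner basis eliminates variables successively. Here y - 1 depends only on y, with roots {1}; lifting each root through the earlier basis elements recovers the full solutions.
  y = 1: the earlier basis element becomes x - 3 = 0, giving x = 3 — point (3, 1).

{(3, 1)}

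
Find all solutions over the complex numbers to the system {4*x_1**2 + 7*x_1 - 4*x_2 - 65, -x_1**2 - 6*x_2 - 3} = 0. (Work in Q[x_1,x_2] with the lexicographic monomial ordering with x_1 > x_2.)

{(-9/2, -31/8), (3, -2)}

Compute a lex Gröbner basis by Buchberger's algorithm.
f_1 = 4*x_1**2 + 7*x_1 - 4*x_2 - 65, LT = x_1**2.
f_2 = -x_1**2 - 6*x_2 - 3, LT = x_1**2.

S(f_1,f_2): lcm = x_1**2. S = 7/4*x_1 - 7*x_2 - 77/4.
  leading term x_1: no divisor's leading term divides it; move 7/4*x_1 to the remainder.
  leading term x_2: no divisor's leading term divides it; move -7*x_2 to the remainder.
  leading term 1: no divisor's leading term divides it; move -77/4 to the remainder.
  remainder 7/4*x_1 - 7*x_2 - 77/4 ≠ 0; add h_3 = 7/4*x_1 - 7*x_2 - 77/4 to the basis.

S(f_1,h_3): lcm = x_1**2. S = 4*x_1*x_2 + 51/4*x_1 - x_2 - 65/4.
  leading term x_1*x_2: subtract (16/7*x_2)·h_3 from 4*x_1*x_2 + 51/4*x_1 - x_2 - 65/4 → 51/4*x_1 + 16*x_2**2 + 43*x_2 - 65/4
  leading term x_1: subtract (51/7)·h_3 from 51/4*x_1 + 16*x_2**2 + 43*x_2 - 65/4 → 16*x_2**2 + 94*x_2 + 124
  leading term x_2**2: no divisor's leading term divides it; move 16*x_2**2 to the remainder.
  leading term x_2: no divisor's leading term divides it; move 94*x_2 to the remainder.
  leading term 1: no divisor's leading term divides it; move 124 to the remainder.
  remainder 16*x_2**2 + 94*x_2 + 124 ≠ 0; add h_4 = 16*x_2**2 + 94*x_2 + 124 to the basis.

S(f_2,h_3): lcm = x_1**2. S = 4*x_1*x_2 + 11*x_1 + 6*x_2 + 3.
  leading term x_1*x_2: subtract (16/7*x_2)·h_3 from 4*x_1*x_2 + 11*x_1 + 6*x_2 + 3 → 11*x_1 + 16*x_2**2 + 50*x_2 + 3
  leading term x_1: subtract (44/7)·h_3 from 11*x_1 + 16*x_2**2 + 50*x_2 + 3 → 16*x_2**2 + 94*x_2 + 124
  leading term x_2**2: subtract (1)·h_4 from 16*x_2**2 + 94*x_2 + 124 → 0
  remainder 0.

S(f_1,h_4): leading monomials are coprime, so the S-polynomial reduces to 0 (Buchberger's first criterion).
S(f_2,h_4): leading monomials are coprime, so the S-polynomial reduces to 0 (Buchberger's first criterion).
S(h_3,h_4): leading monomials are coprime, so the S-polynomial reduces to 0 (Buchberger's first criterion).
Every S-polynomial of the final basis reduces to 0, so we have a Gröbner basis.
Inter-reduce: drop elements whose leading term is divisible by another's, tail-reduce, and make monic.
Reduced Gröbner basis: {x_1 - 4*x_2 - 11, x_2**2 + 47/8*x_2 + 31/4}.

Elimination: the polynomial x_2**2 + 47/8*x_2 + 31/4 lies in the elimination ideal for x_2, so x_2 ∈ {-31/8, -2}. For each such x_2, the remaining basis elements (now univariate) give the rest of the solution.
  x_2 = -31/8: the earlier basis element becomes x_1 + 9/2 = 0, giving x_1 = -9/2 — point (-9/2, -31/8).
  x_2 = -2: the earlier basis element becomes x_1 - 3 = 0, giving x_1 = 3 — point (3, -2).
A lex Gröbner basis triangularizes the system, enabling back-substitution.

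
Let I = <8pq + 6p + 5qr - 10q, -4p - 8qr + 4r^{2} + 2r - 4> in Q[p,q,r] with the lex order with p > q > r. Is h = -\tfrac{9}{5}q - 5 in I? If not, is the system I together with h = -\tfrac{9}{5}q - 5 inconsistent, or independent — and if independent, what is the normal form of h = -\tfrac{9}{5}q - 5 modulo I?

First compute the reduced Gröbner basis of I by Buchberger's algorithm.
f_1 = 8pq + 6p + 5qr - 10q, LT = pq.
f_2 = -4p - 8qr + 4r^{2} + 2r - 4, LT = p.

S(f_1,f_2): lcm = pq. S = \tfrac{3}{4}p - 2q^{2}r + qr^{2} + \tfrac{9}{8}qr - \tfrac{9}{4}q.
  leading term p: subtract (-\tfrac{3}{16})·f_2 from \tfrac{3}{4}p - 2q^{2}r + qr^{2} + \tfrac{9}{8}qr - \tfrac{9}{4}q → -2q^{2}r + qr^{2} - \tfrac{3}{8}qr - \tfrac{9}{4}q + \tfrac{3}{4}r^{2} + \tfrac{3}{8}r - \tfrac{3}{4}
  leading term q^{2}r: no divisor's leading term divides it; move -2q^{2}r to the remainder.
  leading term qr^{2}: no divisor's leading term divides it; move qr^{2} to the remainder.
  leading term qr: no divisor's leading term divides it; move -\tfrac{3}{8}qr to the remainder.
  leading term q: no divisor's leading term divides it; move -\tfrac{9}{4}q to the remainder.
  leading term r^{2}: no divisor's leading term divides it; move \tfrac{3}{4}r^{2} to the remainder.
  leading term r: no divisor's leading term divides it; move \tfrac{3}{8}r to the remainder.
  leading term 1: no divisor's leading term divides it; move -\tfrac{3}{4} to the remainder.
  remainder -2q^{2}r + qr^{2} - \tfrac{3}{8}qr - \tfrac{9}{4}q + \tfrac{3}{4}r^{2} + \tfrac{3}{8}r - \tfrac{3}{4} ≠ 0; add k_3 = -2q^{2}r + qr^{2} - \tfrac{3}{8}qr - \tfrac{9}{4}q + \tfrac{3}{4}r^{2} + \tfrac{3}{8}r - \tfrac{3}{4} to the basis.

The other S-polynomials (S(f_1,k_3), S(f_2,k_3)) all reduce to 0 modulo the current basis, so we have a Gröbner basis.
Inter-reduce: drop elements whose leading term is divisible by another's, tail-reduce, and make monic.
Reduced Gröbner basis: {p + 2qr - r^{2} - \tfrac{1}{2}r + 1, q^{2}r - \tfrac{1}{2}qr^{2} + \tfrac{3}{16}qr + \tfrac{9}{8}q - \tfrac{3}{8}r^{2} - \tfrac{3}{16}r + \tfrac{3}{8}}.
Label its elements g_1 = p + 2qr - r^{2} - \tfrac{1}{2}r + 1, g_2 = q^{2}r - \tfrac{1}{2}qr^{2} + \tfrac{3}{16}qr + \tfrac{9}{8}q - \tfrac{3}{8}r^{2} - \tfrac{3}{16}r + \tfrac{3}{8}.

Reduce h = -\tfrac{9}{5}q - 5 modulo G:
  leading term q: no divisor's leading term divides it; move -\tfrac{9}{5}q to the remainder.
  leading term 1: no divisor's leading term divides it; move -5 to the remainder.
  normal form = -\tfrac{9}{5}q - 5.
The normal form is nonzero, so h ∉ I. Since h minus its normal form lies in I, I + (h) = I + (n) where n = -\tfrac{9}{5}q - 5; decide whether this ideal is the whole ring.
Run Buchberger on G together with n (pairs among the g_i already reduce to 0 since G is a Gröbner basis):
g_1 = p + 2qr - r^{2} - \tfrac{1}{2}r + 1, LT = p.
g_2 = q^{2}r - \tfrac{1}{2}qr^{2} + \tfrac{3}{16}qr + \tfrac{9}{8}q - \tfrac{3}{8}r^{2} - \tfrac{3}{16}r + \tfrac{3}{8}, LT = q^{2}r.
n = -\tfrac{9}{5}q - 5, LT = q.

S(g_2,n): lcm = q^{2}r. S = -\tfrac{1}{2}qr^{2} - \tfrac{373}{144}qr + \tfrac{9}{8}q - \tfrac{3}{8}r^{2} - \tfrac{3}{16}r + \tfrac{3}{8}.
  leading term qr^{2}: subtract (\tfrac{5}{18}r^{2})·n from -\tfrac{1}{2}qr^{2} - \tfrac{373}{144}qr + \tfrac{9}{8}q - \tfrac{3}{8}r^{2} - \tfrac{3}{16}r + \tfrac{3}{8} → -\tfrac{373}{144}qr + \tfrac{9}{8}q + \tfrac{73}{72}r^{2} - \tfrac{3}{16}r + \tfrac{3}{8}
  leading term qr: subtract (\tfrac{1865}{1296}r)·n from -\tfrac{373}{144}qr + \tfrac{9}{8}q + \tfrac{73}{72}r^{2} - \tfrac{3}{16}r + \tfrac{3}{8} → \tfrac{9}{8}q + \tfrac{73}{72}r^{2} + \tfrac{4541}{648}r + \tfrac{3}{8}
  leading term q: subtract (-\tfrac{5}{8})·n from \tfrac{9}{8}q + \tfrac{73}{72}r^{2} + \tfrac{4541}{648}r + \tfrac{3}{8} → \tfrac{73}{72}r^{2} + \tfrac{4541}{648}r - \tfrac{11}{4}
  leading term r^{2}: no divisor's leading term divides it; move \tfrac{73}{72}r^{2} to the remainder.
  leading term r: no divisor's leading term divides it; move \tfrac{4541}{648}r to the remainder.
  leading term 1: no divisor's leading term divides it; move -\tfrac{11}{4} to the remainder.
  remainder \tfrac{73}{72}r^{2} + \tfrac{4541}{648}r - \tfrac{11}{4} ≠ 0; add m_4 = \tfrac{73}{72}r^{2} + \tfrac{4541}{648}r - \tfrac{11}{4} to the basis.

The other S-polynomials (S(g_1,g_2), S(g_1,n), S(g_1,m_4), S(g_2,m_4), S(n,m_4)) all reduce to 0 modulo the current basis, so we have a Gröbner basis.
Inter-reduce: drop elements whose leading term is divisible by another's, tail-reduce, and make monic.
Reduced Gröbner basis: {p + \tfrac{125}{146}r - \tfrac{125}{73}, q + \tfrac{25}{9}, r^{2} + \tfrac{4541}{657}r - \tfrac{198}{73}}.
The reduced Gröbner basis of I + (h) is {p + \tfrac{125}{146}r - \tfrac{125}{73}, q + \tfrac{25}{9}, r^{2} + \tfrac{4541}{657}r - \tfrac{198}{73}} ≠ {1}, a proper ideal, so the enlarged system stays consistent: h is independent of I, with normal form -\tfrac{9}{5}q - 5.

-\tfrac{9}{5}q - 5 is independent of I; its normal form modulo I is -\tfrac{9}{5}q - 5.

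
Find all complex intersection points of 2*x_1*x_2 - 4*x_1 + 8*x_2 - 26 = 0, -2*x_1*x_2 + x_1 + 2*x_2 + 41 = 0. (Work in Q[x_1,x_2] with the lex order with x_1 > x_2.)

Compute a lex Gröbner basis by Buchberger's algorithm.
f_1 = 2*x_1*x_2 - 4*x_1 + 8*x_2 - 26, LT = x_1*x_2.
f_2 = -2*x_1*x_2 + x_1 + 2*x_2 + 41, LT = x_1*x_2.

S(f_1,f_2): lcm = x_1*x_2. S = -3/2*x_1 + 5*x_2 + 15/2.
  leading term x_1: no divisor's leading term divides it; move -3/2*x_1 to the remainder.
  leading term x_2: no divisor's leading term divides it; move 5*x_2 to the remainder.
  leading term 1: no divisor's leading term divides it; move 15/2 to the remainder.
  remainder -3/2*x_1 + 5*x_2 + 15/2 ≠ 0; add h_3 = -3/2*x_1 + 5*x_2 + 15/2 to the basis.

S(f_1,h_3): lcm = x_1*x_2. S = -2*x_1 + 10/3*x_2**2 + 9*x_2 - 13.
  leading term x_1: subtract (4/3)·h_3 from -2*x_1 + 10/3*x_2**2 + 9*x_2 - 13 → 10/3*x_2**2 + 7/3*x_2 - 23
  leading term x_2**2: no divisor's leading term divides it; move 10/3*x_2**2 to the remainder.
  leading term x_2: no divisor's leading term divides it; move 7/3*x_2 to the remainder.
  leading term 1: no divisor's leading term divides it; move -23 to the remainder.
  remainder 10/3*x_2**2 + 7/3*x_2 - 23 ≠ 0; add h_4 = 10/3*x_2**2 + 7/3*x_2 - 23 to the basis.

The other S-polynomials (S(f_2,h_3), S(f_1,h_4), S(f_2,h_4), S(h_3,h_4)) all reduce to 0 modulo the current basis, so we have a Gröbner basis.
Inter-reduce: drop elements whose leading term is divisible by another's, tail-reduce, and make monic.
Reduced Gröbner basis: {x_1 - 10/3*x_2 - 5, x_2**2 + 7/10*x_2 - 69/10}.

The lex basis is triangular: the last element involves only x_2. Solving x_2**2 + 7/10*x_2 - 69/10 = 0 gives x_2 ∈ {-3, 23/10}; substituting each value into the earlier elements determines the remaining variables.
  x_2 = -3: the earlier basis element becomes x_1 + 5 = 0, giving x_1 = -5 — point (-5, -3).
  x_2 = 23/10: the earlier basis element becomes x_1 - 38/3 = 0, giving x_1 = 38/3 — point (38/3, 23/10).

{(-5, -3), (38/3, 23/10)}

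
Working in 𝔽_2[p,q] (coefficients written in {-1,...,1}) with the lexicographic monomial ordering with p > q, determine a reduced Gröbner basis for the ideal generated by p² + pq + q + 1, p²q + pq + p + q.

G = {p + q³ + q² + q, q⁴ + q² + q + 1}

f_1 = p² + pq + q + 1, LT = p².
f_2 = p²q + pq + p + q, LT = p²q.

S(f_1,f_2): lcm = p²q. S = pq² + pq + p + q².
  leading term pq²: no divisor's leading term divides it; move pq² to the remainder.
  leading term pq: no divisor's leading term divides it; move pq to the remainder.
  leading term p: no divisor's leading term divides it; move p to the remainder.
  leading term q²: no divisor's leading term divides it; move q² to the remainder.
  remainder pq² + pq + p + q² ≠ 0; add g_3 = pq² + pq + p + q² to the basis.

S(f_1,g_3): lcm = p²q². S = p²q + p² + pq³ + pq² + q³ + q².
  leading term p²q: subtract (q)·f_1 from p²q + p² + pq³ + pq² + q³ + q² → p² + pq³ + q³ + q
  leading term p²: subtract (1)·f_1 from p² + pq³ + q³ + q → pq³ + pq + q³ + 1
  leading term pq³: subtract (q)·g_3 from pq³ + pq + q³ + 1 → pq² + 1
  leading term pq²: subtract (1)·g_3 from pq² + 1 → pq + p + q² + 1
  leading term pq: no divisor's leading term divides it; move pq to the remainder.
  leading term p: no divisor's leading term divides it; move p to the remainder.
  leading term q²: no divisor's leading term divides it; move q² to the remainder.
  leading term 1: no divisor's leading term divides it; move 1 to the remainder.
  remainder pq + p + q² + 1 ≠ 0; add g_4 = pq + p + q² + 1 to the basis.

S(f_2,g_3): lcm = p²q². S = p²q + p² + pq + q².
  leading term p²q: subtract (q)·f_1 from p²q + p² + pq + q² → p² + pq² + pq + q
  leading term p²: subtract (1)·f_1 from p² + pq² + pq + q → pq² + 1
  leading term pq²: subtract (1)·g_3 from pq² + 1 → pq + p + q² + 1
  leading term pq: subtract (1)·g_4 from pq + p + q² + 1 → 0
  remainder 0.

S(f_1,g_4): lcm = p²q. S = p² + p + q² + q.
  leading term p²: subtract (1)·f_1 from p² + p + q² + q → pq + p + q² + 1
  leading term pq: subtract (1)·g_4 from pq + p + q² + 1 → 0
  remainder 0.

S(f_2,g_4): lcm = p²q. S = p² + pq² + pq + q.
  leading term p²: subtract (1)·f_1 from p² + pq² + pq + q → pq² + 1
  leading term pq²: subtract (1)·g_3 from pq² + 1 → pq + p + q² + 1
  leading term pq: subtract (1)·g_4 from pq + p + q² + 1 → 0
  remainder 0.

S(g_3,g_4): lcm = pq². S = p + q³ + q² + q.
  leading term p: no divisor's leading term divides it; move p to the remainder.
  leading term q³: no divisor's leading term divides it; move q³ to the remainder.
  leading term q²: no divisor's leading term divides it; move q² to the remainder.
  leading term q: no divisor's leading term divides it; move q to the remainder.
  remainder p + q³ + q² + q ≠ 0; add g_5 = p + q³ + q² + q to the basis.

S(f_1,g_5): lcm = p². S = pq³ + pq² + q + 1.
  leading term pq³: subtract (q)·g_3 from pq³ + pq² + q + 1 → pq + q³ + q + 1
  leading term pq: subtract (1)·g_4 from pq + q³ + q + 1 → p + q³ + q² + q
  leading term p: subtract (1)·g_5 from p + q³ + q² + q → 0
  remainder 0.

S(f_2,g_5): lcm = p²q. S = pq⁴ + pq³ + pq² + pq + p + q.
  leading term pq⁴: subtract (q²)·g_3 from pq⁴ + pq³ + pq² + pq + p + q → pq + p + q⁴ + q
  leading term pq: subtract (1)·g_4 from pq + p + q⁴ + q → q⁴ + q² + q + 1
  leading term q⁴: no divisor's leading term divides it; move q⁴ to the remainder.
  leading term q²: no divisor's leading term divides it; move q² to the remainder.
  leading term q: no divisor's leading term divides it; move q to the remainder.
  leading term 1: no divisor's leading term divides it; move 1 to the remainder.
  remainder q⁴ + q² + q + 1 ≠ 0; add g_6 = q⁴ + q² + q + 1 to the basis.

S(g_3,g_5): lcm = pq². S = pq + p + q⁵ + q⁴ + q³ + q².
  leading term pq: subtract (1)·g_4 from pq + p + q⁵ + q⁴ + q³ + q² → q⁵ + q⁴ + q³ + 1
  leading term q⁵: subtract (q)·g_6 from q⁵ + q⁴ + q³ + 1 → q⁴ + q² + q + 1
  leading term q⁴: subtract (1)·g_6 from q⁴ + q² + q + 1 → 0
  remainder 0.

S(g_4,g_5): lcm = pq. S = p + q⁴ + q³ + 1.
  leading term p: subtract (1)·g_5 from p + q⁴ + q³ + 1 → q⁴ + q² + q + 1
  leading term q⁴: subtract (1)·g_6 from q⁴ + q² + q + 1 → 0
  remainder 0.

S(f_1,g_6): leading monomials are coprime, so the S-polynomial reduces to 0 (Buchberger's first criterion).
S(f_2,g_6): lcm = p²q⁴. S = p²q² + p²q + p² + pq⁴ + pq³ + q⁴.
  leading term p²q²: subtract (q²)·f_1 from p²q² + p²q + p² + pq⁴ + pq³ + q⁴ → p²q + p² + pq⁴ + q⁴ + q³ + q²
  leading term p²q: subtract (q)·f_1 from p²q + p² + pq⁴ + q⁴ + q³ + q² → p² + pq⁴ + pq² + q⁴ + q³ + q
  leading term p²: subtract (1)·f_1 from p² + pq⁴ + pq² + q⁴ + q³ + q → pq⁴ + pq² + pq + q⁴ + q³ + 1
  leading term pq⁴: subtract (q²)·g_3 from pq⁴ + pq² + pq + q⁴ + q³ + 1 → pq³ + pq + q³ + 1
  leading term pq³: subtract (q)·g_3 from pq³ + pq + q³ + 1 → pq² + 1
  leading term pq²: subtract (1)·g_3 from pq² + 1 → pq + p + q² + 1
  leading term pq: subtract (1)·g_4 from pq + p + q² + 1 → 0
  remainder 0.

S(g_3,g_6): lcm = pq⁴. S = pq³ + pq + p + q⁴.
  leading term pq³: subtract (q)·g_3 from pq³ + pq + p + q⁴ → pq² + p + q⁴ + q³
  leading term pq²: subtract (1)·g_3 from pq² + p + q⁴ + q³ → pq + q⁴ + q³ + q²
  leading term pq: subtract (1)·g_4 from pq + q⁴ + q³ + q² → p + q⁴ + q³ + 1
  leading term p: subtract (1)·g_5 from p + q⁴ + q³ + 1 → q⁴ + q² + q + 1
  leading term q⁴: subtract (1)·g_6 from q⁴ + q² + q + 1 → 0
  remainder 0.

S(g_4,g_6): lcm = pq⁴. S = pq³ + pq² + pq + p + q⁵ + q³.
  leading term pq³: subtract (q)·g_3 from pq³ + pq² + pq + p + q⁵ + q³ → p + q⁵
  leading term p: subtract (1)·g_5 from p + q⁵ → q⁵ + q³ + q² + q
  leading term q⁵: subtract (q)·g_6 from q⁵ + q³ + q² + q → 0
  remainder 0.

S(g_5,g_6): leading monomials are coprime, so the S-polynomial reduces to 0 (Buchberger's first criterion).
Every S-polynomial of the final basis reduces to 0, so we have a Gröbner basis.
Inter-reduce: drop elements whose leading term is divisible by another's, tail-reduce, and make monic.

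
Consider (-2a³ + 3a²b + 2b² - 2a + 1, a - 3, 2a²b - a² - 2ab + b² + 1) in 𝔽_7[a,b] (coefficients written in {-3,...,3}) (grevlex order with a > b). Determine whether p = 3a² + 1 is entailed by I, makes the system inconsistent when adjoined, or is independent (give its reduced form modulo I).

First compute the reduced Gröbner basis of I by Buchberger's algorithm.
f_1 = -2a³ + 3a²b + 2b² - 2a + 1, LT = a³.
f_2 = a - 3, LT = a.
f_3 = 2a²b - a² - 2ab + b² + 1, LT = a²b.

S(f_1,f_2): lcm = a³. S = 2a²b + 3a² - b² + a + 3.
  reduce S modulo (f_1, f_2, f_3):
  remainder -b² - 3b - 2 ≠ 0; add h_4 = -b² - 3b - 2 to the basis.

S(f_1,f_3): lcm = a³b. S = 2a²b² - 3a³ + a²b + 3ab² - b³ + ab + 3a + 3b.
  reduce S modulo (f_1, f_2, f_3, h_4):
  remainder -3b + 1 ≠ 0; add h_5 = -3b + 1 to the basis.

The other S-polynomials (S(f_2,f_3), S(f_1,h_4), S(f_2,h_4), S(f_3,h_4), S(f_1,h_5), S(f_2,h_5), S(f_3,h_5), S(h_4,h_5)) all reduce to 0 modulo the current basis, so we have a Gröbner basis.
Inter-reduce: drop elements whose leading term is divisible by another's, tail-reduce, and make monic.
Reduced Gröbner basis: {a - 3, b + 2}.
Label its elements g_1 = a - 3, g_2 = b + 2.

Reduce p = 3a² + 1 modulo G:
  leading term a²: subtract (3a)·g_1 from 3a² + 1 → 2a + 1
  leading term a: subtract (2)·g_1 from 2a + 1 → 0
  normal form = 0.
Since the normal form is 0, p ∈ I.

3a² + 1 lies in I (it reduces to 0).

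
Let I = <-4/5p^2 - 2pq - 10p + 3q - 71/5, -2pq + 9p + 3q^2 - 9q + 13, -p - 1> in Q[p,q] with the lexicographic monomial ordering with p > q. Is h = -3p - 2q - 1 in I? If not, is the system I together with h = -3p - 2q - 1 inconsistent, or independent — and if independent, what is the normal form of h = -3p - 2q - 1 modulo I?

-3p - 2q - 1 lies in I (it reduces to 0).

First compute the reduced Gröbner basis of I by Buchberger's algorithm.
f_1 = -4/5p^2 - 2pq - 10p + 3q - 71/5, LT = p^2.
f_2 = -2pq + 9p + 3q^2 - 9q + 13, LT = pq.
f_3 = -p - 1, LT = p.

S(f_1,f_2): lcm = p^2q. S = 9/2p^2 + 4pq^2 + 8pq + 13/2p - 15/4q^2 + 71/4q.
  reduce S modulo (f_1, f_2, f_3):
  remainder 6q^3 + 3/8q^2 - 23/4q - 5/8 ≠ 0; add k_4 = 6q^3 + 3/8q^2 - 23/4q - 5/8 to the basis.

S(f_1,f_3): lcm = p^2. S = 5/2pq + 23/2p - 15/4q + 71/4.
  reduce S modulo (f_1, f_2, f_3, k_4):
  remainder 15/4q^2 - 15q + 45/4 ≠ 0; add k_5 = 15/4q^2 - 15q + 45/4 to the basis.

S(f_2,f_3): lcm = pq. S = -9/2p - 3/2q^2 + 7/2q - 13/2.
  reduce S modulo (f_1, f_2, f_3, k_4, k_5):
  remainder -5/2q + 5/2 ≠ 0; add k_6 = -5/2q + 5/2 to the basis.

The other S-polynomials (S(f_1,k_4), S(f_2,k_4), S(f_3,k_4), S(f_1,k_5), S(f_2,k_5), S(f_3,k_5), S(k_4,k_5), S(f_1,k_6), S(f_2,k_6), S(f_3,k_6), S(k_4,k_6), S(k_5,k_6)) all reduce to 0 modulo the current basis, so we have a Gröbner basis.
Inter-reduce: drop elements whose leading term is divisible by another's, tail-reduce, and make monic.
Reduced Gröbner basis: {p + 1, q - 1}.
Label its elements g_1 = p + 1, g_2 = q - 1.

Reduce h = -3p - 2q - 1 modulo G:
  leading term p: subtract (-3)·g_1 from -3p - 2q - 1 → -2q + 2
  leading term q: subtract (-2)·g_2 from -2q + 2 → 0
  normal form = 0.
Since the normal form is 0, h ∈ I.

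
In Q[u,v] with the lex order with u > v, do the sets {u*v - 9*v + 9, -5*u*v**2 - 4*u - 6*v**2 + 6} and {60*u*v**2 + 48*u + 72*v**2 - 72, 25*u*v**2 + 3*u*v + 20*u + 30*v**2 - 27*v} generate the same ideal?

Two ideals are equal iff their reduced Gröbner bases coincide (the reduced basis is unique for a fixed ordering).
Buchberger on the first generating set:
f_1 = u*v - 9*v + 9, LT = u*v.
f_2 = -5*u*v**2 - 4*u - 6*v**2 + 6, LT = u*v**2.

S(f_1,f_2): lcm = u*v**2. S = -4/5*u - 51/5*v**2 + 9*v + 6/5.
  leading term u: no divisor's leading term divides it; move -4/5*u to the remainder.
  leading term v**2: no divisor's leading term divides it; move -51/5*v**2 to the remainder.
  leading term v: no divisor's leading term divides it; move 9*v to the remainder.
  leading term 1: no divisor's leading term divides it; move 6/5 to the remainder.
  remainder -4/5*u - 51/5*v**2 + 9*v + 6/5 ≠ 0; add g_3 = -4/5*u - 51/5*v**2 + 9*v + 6/5 to the basis.

S(f_1,g_3): lcm = u*v. S = -51/4*v**3 + 45/4*v**2 - 15/2*v + 9.
  leading term v**3: no divisor's leading term divides it; move -51/4*v**3 to the remainder.
  leading term v**2: no divisor's leading term divides it; move 45/4*v**2 to the remainder.
  leading term v: no divisor's leading term divides it; move -15/2*v to the remainder.
  leading term 1: no divisor's leading term divides it; move 9 to the remainder.
  remainder -51/4*v**3 + 45/4*v**2 - 15/2*v + 9 ≠ 0; add g_4 = -51/4*v**3 + 45/4*v**2 - 15/2*v + 9 to the basis.

The other S-polynomials (S(f_2,g_3), S(f_1,g_4), S(f_2,g_4), S(g_3,g_4)) all reduce to 0 modulo the current basis, so we have a Gröbner basis.
Inter-reduce: drop elements whose leading term is divisible by another's, tail-reduce, and make monic.
Reduced Gröbner basis: {u + 51/4*v**2 - 45/4*v - 3/2, v**3 - 15/17*v**2 + 10/17*v - 12/17}.

Buchberger on the second generating set:
h_1 = 60*u*v**2 + 48*u + 72*v**2 - 72, LT = u*v**2.
h_2 = 25*u*v**2 + 3*u*v + 20*u + 30*v**2 - 27*v, LT = u*v**2.

S(h_1,h_2): lcm = u*v**2. S = -3/25*u*v + 27/25*v - 6/5.
  leading term u*v: no divisor's leading term divides it; move -3/25*u*v to the remainder.
  leading term v: no divisor's leading term divides it; move 27/25*v to the remainder.
  leading term 1: no divisor's leading term divides it; move -6/5 to the remainder.
  remainder -3/25*u*v + 27/25*v - 6/5 ≠ 0; add k_3 = -3/25*u*v + 27/25*v - 6/5 to the basis.

S(h_1,k_3): lcm = u*v**2. S = 4/5*u + 51/5*v**2 - 10*v - 6/5.
  leading term u: no divisor's leading term divides it; move 4/5*u to the remainder.
  leading term v**2: no divisor's leading term divides it; move 51/5*v**2 to the remainder.
  leading term v: no divisor's leading term divides it; move -10*v to the remainder.
  leading term 1: no divisor's leading term divides it; move -6/5 to the remainder.
  remainder 4/5*u + 51/5*v**2 - 10*v - 6/5 ≠ 0; add k_4 = 4/5*u + 51/5*v**2 - 10*v - 6/5 to the basis.

S(h_1,k_4): lcm = u*v**2. S = 4/5*u - 51/4*v**4 + 25/2*v**3 + 27/10*v**2 - 6/5.
  leading term u: subtract (1)·k_4 from 4/5*u - 51/4*v**4 + 25/2*v**3 + 27/10*v**2 - 6/5 → -51/4*v**4 + 25/2*v**3 - 15/2*v**2 + 10*v
  leading term v**4: no divisor's leading term divides it; move -51/4*v**4 to the remainder.
  leading term v**3: no divisor's leading term divides it; move 25/2*v**3 to the remainder.
  leading term v**2: no divisor's leading term divides it; move -15/2*v**2 to the remainder.
  leading term v: no divisor's leading term divides it; move 10*v to the remainder.
  remainder -51/4*v**4 + 25/2*v**3 - 15/2*v**2 + 10*v ≠ 0; add k_5 = -51/4*v**4 + 25/2*v**3 - 15/2*v**2 + 10*v to the basis.

S(k_3,k_4): lcm = u*v. S = -51/4*v**3 + 25/2*v**2 - 15/2*v + 10.
  leading term v**3: no divisor's leading term divides it; move -51/4*v**3 to the remainder.
  leading term v**2: no divisor's leading term divides it; move 25/2*v**2 to the remainder.
  leading term v: no divisor's leading term divides it; move -15/2*v to the remainder.
  leading term 1: no divisor's leading term divides it; move 10 to the remainder.
  remainder -51/4*v**3 + 25/2*v**2 - 15/2*v + 10 ≠ 0; add k_6 = -51/4*v**3 + 25/2*v**2 - 15/2*v + 10 to the basis.

The other S-polynomials (S(h_2,k_3), S(h_2,k_4), S(h_1,k_5), S(h_2,k_5), S(k_3,k_5), S(k_4,k_5), S(h_1,k_6), S(h_2,k_6), S(k_3,k_6), S(k_4,k_6), S(k_5,k_6)) all reduce to 0 modulo the current basis, so we have a Gröbner basis.
Inter-reduce: drop elements whose leading term is divisible by another's, tail-reduce, and make monic.
Reduced Gröbner basis: {u + 51/4*v**2 - 25/2*v - 3/2, v**3 - 50/51*v**2 + 10/17*v - 40/51}.

These differ, so the ideals are not equal.
The same test decides containment: I ⊆ J iff every generator of I reduces to 0 modulo a Gröbner basis of J.

No, the ideals differ.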